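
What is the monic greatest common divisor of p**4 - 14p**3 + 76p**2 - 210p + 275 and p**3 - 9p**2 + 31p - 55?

By polynomial division,
  p**4 - 14p**3 + 76p**2 - 210p + 275 = (p - 5)(p**3 - 9p**2 + 31p - 55) + (0)
The last nonzero remainder p**3 - 9p**2 + 31p - 55 is already monic.

p**3 - 9p**2 + 31p - 55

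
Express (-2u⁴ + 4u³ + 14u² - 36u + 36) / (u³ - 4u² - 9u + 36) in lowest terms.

Apply the Euclidean algorithm:
  -2u⁴ + 4u³ + 14u² - 36u + 36 = (-2u - 4)(u³ - 4u² - 9u + 36) + (-20u² + 180)
  u³ - 4u² - 9u + 36 = (-(1/20)u + 1/5)(-20u² + 180) + (0)
Last nonzero remainder: -20u² + 180. Dividing through by -20 gives the monic gcd u² - 9.
Cancel u² - 9 from numerator and denominator to get the reduced form.

(-2u² + 4u - 4)/(u - 4)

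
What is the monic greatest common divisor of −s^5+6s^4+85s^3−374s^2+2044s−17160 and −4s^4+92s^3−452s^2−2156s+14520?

Apply the Euclidean algorithm:
  −s^5+6s^4+85s^3−374s^2+2044s−17160 = ((1/4)s+17/4)(−4s^4+92s^3−452s^2−2156s+14520) + (−193s^3+2086s^2+7577s−78870)
  −4s^4+92s^3−452s^2−2156s+14520 = ((4/193)s−9412/37249)(−193s^3+2086s^2+7577s−78870) + (−(3052560/37249)s^2+(51893520/37249)s−201468960/37249)
  −193s^3+2086s^2+7577s−78870 = ((7189057/3052560)s+8902511/610512)(−(3052560/37249)s^2+(51893520/37249)s−201468960/37249) + (0)
Last nonzero remainder: −(3052560/37249)s^2+(51893520/37249)s−201468960/37249. Dividing through by −3052560/37249 gives the monic gcd s^2−17s+66.

s^2−17s+66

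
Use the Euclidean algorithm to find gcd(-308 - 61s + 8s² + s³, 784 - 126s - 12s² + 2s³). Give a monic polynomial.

Repeated division with remainder:
  s³ + 8s² - 61s - 308 = (1/2)(2s³ - 12s² - 126s + 784) + (14s² + 2s - 700)
  2s³ - 12s² - 126s + 784 = ((1/7)s - 43/49)(14s² + 2s - 700) + (-(1188/49)s + 1188/7)
  14s² + 2s - 700 = (-(343/594)s - 1225/297)(-(1188/49)s + 1188/7) + (0)
Last nonzero remainder: -(1188/49)s + 1188/7. Dividing through by -1188/49 gives the monic gcd s - 7.

-7 + s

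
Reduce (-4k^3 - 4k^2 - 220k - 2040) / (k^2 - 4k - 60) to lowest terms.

(-4k^2 + 20k - 340)/(k - 10)

Apply the Euclidean algorithm:
  -4k^3 - 4k^2 - 220k - 2040 = (-4k - 20)(k^2 - 4k - 60) + (-540k - 3240)
  k^2 - 4k - 60 = (-(1/540)k + 1/54)(-540k - 3240) + (0)
Last nonzero remainder: -540k - 3240. Dividing through by -540 gives the monic gcd k + 6.
Cancel k + 6 from numerator and denominator to get the reduced form.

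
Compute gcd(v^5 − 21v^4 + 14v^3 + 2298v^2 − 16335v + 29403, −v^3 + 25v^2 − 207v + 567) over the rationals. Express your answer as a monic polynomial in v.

v^2 − 18v + 81

Apply the Euclidean algorithm:
  v^5 − 21v^4 + 14v^3 + 2298v^2 − 16335v + 29403 = (−v^2 − 4v + 93)(−v^3 + 25v^2 − 207v + 567) + (−288v^2 + 5184v − 23328)
  −v^3 + 25v^2 − 207v + 567 = ((1/288)v − 7/288)(−288v^2 + 5184v − 23328) + (0)
Last nonzero remainder: −288v^2 + 5184v − 23328. Dividing through by −288 gives the monic gcd v^2 − 18v + 81.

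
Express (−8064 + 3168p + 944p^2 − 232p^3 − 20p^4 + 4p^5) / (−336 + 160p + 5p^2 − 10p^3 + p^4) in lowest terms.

(288 − 144p − 8p^2 + 4p^3)/(12 − 7p + p^2)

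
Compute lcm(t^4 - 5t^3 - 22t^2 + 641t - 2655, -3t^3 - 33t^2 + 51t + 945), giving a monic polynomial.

By polynomial division,
  t^4 - 5t^3 - 22t^2 + 641t - 2655 = (-(1/3)t + 16/3)(-3t^3 - 33t^2 + 51t + 945) + (171t^2 + 684t - 7695)
  -3t^3 - 33t^2 + 51t + 945 = (-(1/57)t - 7/57)(171t^2 + 684t - 7695) + (0)
Last nonzero remainder: 171t^2 + 684t - 7695. Dividing through by 171 gives the monic gcd t^2 + 4t - 45.
Then lcm(f, g) = f·g / gcd(f, g); expanding and making the result monic gives the answer.

t^5 + 2t^4 - 57t^3 + 487t^2 + 1832t - 18585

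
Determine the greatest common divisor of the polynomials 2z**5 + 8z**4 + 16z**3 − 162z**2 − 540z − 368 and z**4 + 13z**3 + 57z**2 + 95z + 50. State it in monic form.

z**2 + 3z + 2

Repeated division with remainder:
  2z**5 + 8z**4 + 16z**3 − 162z**2 − 540z − 368 = (2z − 18)(z**4 + 13z**3 + 57z**2 + 95z + 50) + (136z**3 + 674z**2 + 1070z + 532)
  z**4 + 13z**3 + 57z**2 + 95z + 50 = ((1/136)z + 547/9248)(136z**3 + 674z**2 + 1070z + 532) + ((42849/4624)z**2 + (128547/4624)z + 42849/2312)
  136z**3 + 674z**2 + 1070z + 532 = ((628864/42849)z + 1229984/42849)((42849/4624)z**2 + (128547/4624)z + 42849/2312) + (0)
Last nonzero remainder: (42849/4624)z**2 + (128547/4624)z + 42849/2312. Dividing through by 42849/4624 gives the monic gcd z**2 + 3z + 2.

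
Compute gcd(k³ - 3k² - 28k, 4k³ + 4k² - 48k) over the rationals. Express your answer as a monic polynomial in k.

k² + 4k

Apply the Euclidean algorithm:
  k³ - 3k² - 28k = (1/4)(4k³ + 4k² - 48k) + (-4k² - 16k)
  4k³ + 4k² - 48k = (-k + 3)(-4k² - 16k) + (0)
Last nonzero remainder: -4k² - 16k. Dividing through by -4 gives the monic gcd k² + 4k.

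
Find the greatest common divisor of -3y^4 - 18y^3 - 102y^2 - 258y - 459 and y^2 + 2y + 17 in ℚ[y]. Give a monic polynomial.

y^2 + 2y + 17

By polynomial division,
  -3y^4 - 18y^3 - 102y^2 - 258y - 459 = (-3y^2 - 12y - 27)(y^2 + 2y + 17) + (0)
The last nonzero remainder y^2 + 2y + 17 is already monic.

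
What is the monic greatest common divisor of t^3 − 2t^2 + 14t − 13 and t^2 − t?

t − 1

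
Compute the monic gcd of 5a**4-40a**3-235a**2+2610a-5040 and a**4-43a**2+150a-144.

Apply the Euclidean algorithm:
  5a**4-40a**3-235a**2+2610a-5040 = (5)(a**4-43a**2+150a-144) + (-40a**3-20a**2+1860a-4320)
  a**4-43a**2+150a-144 = (-(1/40)a+1/80)(-40a**3-20a**2+1860a-4320) + ((15/4)a**2+(75/4)a-90)
  -40a**3-20a**2+1860a-4320 = (-(32/3)a+48)((15/4)a**2+(75/4)a-90) + (0)
Last nonzero remainder: (15/4)a**2+(75/4)a-90. Dividing through by 15/4 gives the monic gcd a**2+5a-24.

a**2+5a-24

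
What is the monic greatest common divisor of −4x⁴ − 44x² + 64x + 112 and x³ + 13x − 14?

x² + x + 14

Repeated division with remainder:
  −4x⁴ − 44x² + 64x + 112 = (−4x)(x³ + 13x − 14) + (8x² + 8x + 112)
  x³ + 13x − 14 = ((1/8)x − 1/8)(8x² + 8x + 112) + (0)
Last nonzero remainder: 8x² + 8x + 112. Dividing through by 8 gives the monic gcd x² + x + 14.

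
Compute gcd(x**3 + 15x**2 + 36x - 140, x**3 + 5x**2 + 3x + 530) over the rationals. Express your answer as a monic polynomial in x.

Euclidean algorithm in ℚ[x]:
  x**3 + 15x**2 + 36x - 140 = (x**3 + 5x**2 + 3x + 530) + (10x**2 + 33x - 670)
  x**3 + 5x**2 + 3x + 530 = ((1/10)x + 17/100)(10x**2 + 33x - 670) + ((6439/100)x + 6439/10)
  10x**2 + 33x - 670 = ((1000/6439)x - 6700/6439)((6439/100)x + 6439/10) + (0)
Last nonzero remainder: (6439/100)x + 6439/10. Dividing through by 6439/100 gives the monic gcd x + 10.

x + 10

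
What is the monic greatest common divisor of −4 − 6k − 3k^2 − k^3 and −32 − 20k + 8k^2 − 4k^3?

Euclidean algorithm in ℚ[k]:
  −k^3 − 3k^2 − 6k − 4 = (1/4)(−4k^3 + 8k^2 − 20k − 32) + (−5k^2 − k + 4)
  −4k^3 + 8k^2 − 20k − 32 = ((4/5)k − 44/25)(−5k^2 − k + 4) + (−(624/25)k − 624/25)
  −5k^2 − k + 4 = ((125/624)k − 25/156)(−(624/25)k − 624/25) + (0)
Last nonzero remainder: −(624/25)k − 624/25. Dividing through by −624/25 gives the monic gcd k + 1.

1 + k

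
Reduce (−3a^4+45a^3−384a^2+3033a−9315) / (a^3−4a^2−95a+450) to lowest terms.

(−3a^2+3a−207)/(a+10)

By polynomial division,
  −3a^4+45a^3−384a^2+3033a−9315 = (−3a+33)(a^3−4a^2−95a+450) + (−537a^2+7518a−24165)
  a^3−4a^2−95a+450 = (−(1/537)a−10/537)(−537a^2+7518a−24165) + (0)
Last nonzero remainder: −537a^2+7518a−24165. Dividing through by −537 gives the monic gcd a^2−14a+45.
Cancel a^2−14a+45 from numerator and denominator to get the reduced form.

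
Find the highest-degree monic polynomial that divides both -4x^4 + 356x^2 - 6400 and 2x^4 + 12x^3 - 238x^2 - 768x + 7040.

x^3 - 5x^2 - 64x + 320

Apply the Euclidean algorithm:
  -4x^4 + 356x^2 - 6400 = (-2)(2x^4 + 12x^3 - 238x^2 - 768x + 7040) + (24x^3 - 120x^2 - 1536x + 7680)
  2x^4 + 12x^3 - 238x^2 - 768x + 7040 = ((1/12)x + 11/12)(24x^3 - 120x^2 - 1536x + 7680) + (0)
Last nonzero remainder: 24x^3 - 120x^2 - 1536x + 7680. Dividing through by 24 gives the monic gcd x^3 - 5x^2 - 64x + 320.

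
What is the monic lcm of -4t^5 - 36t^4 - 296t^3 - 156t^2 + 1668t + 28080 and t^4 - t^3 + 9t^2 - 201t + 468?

t^6 + 6t^5 + 47t^4 - 183t^3 - 534t^2 - 5769t + 21060

Euclidean algorithm in ℚ[t]:
  -4t^5 - 36t^4 - 296t^3 - 156t^2 + 1668t + 28080 = (-4t - 40)(t^4 - t^3 + 9t^2 - 201t + 468) + (-300t^3 - 600t^2 - 4500t + 46800)
  t^4 - t^3 + 9t^2 - 201t + 468 = (-(1/300)t + 1/100)(-300t^3 - 600t^2 - 4500t + 46800) + (0)
Last nonzero remainder: -300t^3 - 600t^2 - 4500t + 46800. Dividing through by -300 gives the monic gcd t^3 + 2t^2 + 15t - 156.
Then lcm(f, g) = f·g / gcd(f, g); expanding and making the result monic gives the answer.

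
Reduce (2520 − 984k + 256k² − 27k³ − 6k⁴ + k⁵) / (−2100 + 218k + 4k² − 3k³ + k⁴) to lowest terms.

Repeated division with remainder:
  k⁵ − 6k⁴ − 27k³ + 256k² − 984k + 2520 = (k − 3)(k⁴ − 3k³ + 4k² + 218k − 2100) + (−40k³ + 50k² + 1770k − 3780)
  k⁴ − 3k³ + 4k² + 218k − 2100 = (−(1/40)k + 7/160)(−40k³ + 50k² + 1770k − 3780) + ((737/16)k² + (737/16)k − 15477/8)
  −40k³ + 50k² + 1770k − 3780 = (−(640/737)k + 1440/737)((737/16)k² + (737/16)k − 15477/8) + (0)
Last nonzero remainder: (737/16)k² + (737/16)k − 15477/8. Dividing through by 737/16 gives the monic gcd k² + k − 42.
Cancel k² + k − 42 from numerator and denominator to get the reduced form.

(−60 + 22k − 7k² + k³)/(50 − 4k + k²)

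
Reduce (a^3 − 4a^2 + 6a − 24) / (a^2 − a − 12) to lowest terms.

Repeated division with remainder:
  a^3 − 4a^2 + 6a − 24 = (a − 3)(a^2 − a − 12) + (15a − 60)
  a^2 − a − 12 = ((1/15)a + 1/5)(15a − 60) + (0)
Last nonzero remainder: 15a − 60. Dividing through by 15 gives the monic gcd a − 4.
Cancel a − 4 from numerator and denominator to get the reduced form.

(a^2 + 6)/(a + 3)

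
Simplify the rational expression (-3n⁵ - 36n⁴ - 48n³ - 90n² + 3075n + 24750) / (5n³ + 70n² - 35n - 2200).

(-3n³ - 18n² - 105n - 450)/(5n + 40)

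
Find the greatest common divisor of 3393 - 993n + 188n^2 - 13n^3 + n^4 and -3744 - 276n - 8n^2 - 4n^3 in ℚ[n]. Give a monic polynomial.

117 - 6n + n^2

By polynomial division,
  n^4 - 13n^3 + 188n^2 - 993n + 3393 = (-(1/4)n + 15/4)(-4n^3 - 8n^2 - 276n - 3744) + (149n^2 - 894n + 17433)
  -4n^3 - 8n^2 - 276n - 3744 = (-(4/149)n - 32/149)(149n^2 - 894n + 17433) + (0)
Last nonzero remainder: 149n^2 - 894n + 17433. Dividing through by 149 gives the monic gcd n^2 - 6n + 117.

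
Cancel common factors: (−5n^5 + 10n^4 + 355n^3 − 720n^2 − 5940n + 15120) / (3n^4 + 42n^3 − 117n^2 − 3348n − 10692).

(−5n^3 + 70n^2 − 305n + 420)/(3n^2 + 6n − 297)

Euclidean algorithm in ℚ[n]:
  −5n^5 + 10n^4 + 355n^3 − 720n^2 − 5940n + 15120 = (−(5/3)n + 80/3)(3n^4 + 42n^3 − 117n^2 − 3348n − 10692) + (−960n^3 − 3180n^2 + 65520n + 300240)
  3n^4 + 42n^3 − 117n^2 − 3348n − 10692 = (−(1/320)n − 171/5120)(−960n^3 − 3180n^2 + 65520n + 300240) + (−(4725/256)n^2 − (14175/64)n − 42525/64)
  −960n^3 − 3180n^2 + 65520n + 300240 = ((16384/315)n − 142336/315)(−(4725/256)n^2 − (14175/64)n − 42525/64) + (0)
Last nonzero remainder: −(4725/256)n^2 − (14175/64)n − 42525/64. Dividing through by −4725/256 gives the monic gcd n^2 + 12n + 36.
Cancel n^2 + 12n + 36 from numerator and denominator to get the reduced form.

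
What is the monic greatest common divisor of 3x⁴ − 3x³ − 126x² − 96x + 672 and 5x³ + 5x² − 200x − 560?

By polynomial division,
  3x⁴ − 3x³ − 126x² − 96x + 672 = ((3/5)x − 6/5)(5x³ + 5x² − 200x − 560) + (0)
Last nonzero remainder: 5x³ + 5x² − 200x − 560. Dividing through by 5 gives the monic gcd x³ + x² − 40x − 112.

x³ + x² − 40x − 112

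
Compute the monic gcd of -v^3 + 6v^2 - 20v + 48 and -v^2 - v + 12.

Euclidean algorithm in ℚ[v]:
  -v^3 + 6v^2 - 20v + 48 = (v - 7)(-v^2 - v + 12) + (-39v + 132)
  -v^2 - v + 12 = ((1/39)v + 19/169)(-39v + 132) + (-480/169)
  -39v + 132 = ((2197/160)v - 1859/40)(-480/169) + (0)
The last nonzero remainder is the constant -480/169, so the polynomials are coprime and gcd = 1.

1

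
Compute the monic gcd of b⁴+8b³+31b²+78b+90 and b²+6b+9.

b²+6b+9

Repeated division with remainder:
  b⁴+8b³+31b²+78b+90 = (b²+2b+10)(b²+6b+9) + (0)
The last nonzero remainder b²+6b+9 is already monic.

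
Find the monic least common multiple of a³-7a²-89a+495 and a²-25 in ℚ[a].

By polynomial division,
  a³-7a²-89a+495 = (a-7)(a²-25) + (-64a+320)
  a²-25 = (-(1/64)a-5/64)(-64a+320) + (0)
Last nonzero remainder: -64a+320. Dividing through by -64 gives the monic gcd a-5.
Then lcm(f, g) = f·g / gcd(f, g); expanding and making the result monic gives the answer.

a⁴-2a³-124a²+50a+2475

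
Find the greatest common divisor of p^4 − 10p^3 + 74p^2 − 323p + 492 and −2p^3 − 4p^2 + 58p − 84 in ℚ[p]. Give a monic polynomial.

p − 3

Apply the Euclidean algorithm:
  p^4 − 10p^3 + 74p^2 − 323p + 492 = (−(1/2)p + 6)(−2p^3 − 4p^2 + 58p − 84) + (127p^2 − 713p + 996)
  −2p^3 − 4p^2 + 58p − 84 = (−(2/127)p − 1934/16129)(127p^2 − 713p + 996) + (−(190476/16129)p + 571428/16129)
  127p^2 − 713p + 996 = (−(2048383/190476)p + 1338707/47619)(−(190476/16129)p + 571428/16129) + (0)
Last nonzero remainder: −(190476/16129)p + 571428/16129. Dividing through by −190476/16129 gives the monic gcd p − 3.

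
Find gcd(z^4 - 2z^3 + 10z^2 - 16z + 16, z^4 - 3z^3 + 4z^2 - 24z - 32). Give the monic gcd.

By polynomial division,
  z^4 - 2z^3 + 10z^2 - 16z + 16 = (z^4 - 3z^3 + 4z^2 - 24z - 32) + (z^3 + 6z^2 + 8z + 48)
  z^4 - 3z^3 + 4z^2 - 24z - 32 = (z - 9)(z^3 + 6z^2 + 8z + 48) + (50z^2 + 400)
  z^3 + 6z^2 + 8z + 48 = ((1/50)z + 3/25)(50z^2 + 400) + (0)
Last nonzero remainder: 50z^2 + 400. Dividing through by 50 gives the monic gcd z^2 + 8.

z^2 + 8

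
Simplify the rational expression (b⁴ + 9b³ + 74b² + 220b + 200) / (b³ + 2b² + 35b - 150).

(b² + 4b + 4)/(b - 3)

Repeated division with remainder:
  b⁴ + 9b³ + 74b² + 220b + 200 = (b + 7)(b³ + 2b² + 35b - 150) + (25b² + 125b + 1250)
  b³ + 2b² + 35b - 150 = ((1/25)b - 3/25)(25b² + 125b + 1250) + (0)
Last nonzero remainder: 25b² + 125b + 1250. Dividing through by 25 gives the monic gcd b² + 5b + 50.
Cancel b² + 5b + 50 from numerator and denominator to get the reduced form.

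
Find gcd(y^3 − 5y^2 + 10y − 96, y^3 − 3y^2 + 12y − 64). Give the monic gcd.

y^2 + y + 16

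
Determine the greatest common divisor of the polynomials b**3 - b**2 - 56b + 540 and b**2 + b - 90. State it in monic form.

Repeated division with remainder:
  b**3 - b**2 - 56b + 540 = (b - 2)(b**2 + b - 90) + (36b + 360)
  b**2 + b - 90 = ((1/36)b - 1/4)(36b + 360) + (0)
Last nonzero remainder: 36b + 360. Dividing through by 36 gives the monic gcd b + 10.

b + 10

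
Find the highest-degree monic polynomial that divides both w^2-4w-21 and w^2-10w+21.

w-7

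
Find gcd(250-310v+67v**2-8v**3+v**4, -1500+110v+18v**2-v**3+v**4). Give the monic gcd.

Repeated division with remainder:
  v**4-8v**3+67v**2-310v+250 = (v**4-v**3+18v**2+110v-1500) + (-7v**3+49v**2-420v+1750)
  v**4-v**3+18v**2+110v-1500 = (-(1/7)v-6/7)(-7v**3+49v**2-420v+1750) + (0)
Last nonzero remainder: -7v**3+49v**2-420v+1750. Dividing through by -7 gives the monic gcd v**3-7v**2+60v-250.

-250+60v-7v**2+v**3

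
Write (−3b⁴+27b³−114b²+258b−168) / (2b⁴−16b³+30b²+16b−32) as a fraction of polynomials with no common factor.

(−3b²+12b−42)/(2b²−6b−8)

Repeated division with remainder:
  −3b⁴+27b³−114b²+258b−168 = (−3/2)(2b⁴−16b³+30b²+16b−32) + (3b³−69b²+282b−216)
  2b⁴−16b³+30b²+16b−32 = ((2/3)b+10)(3b³−69b²+282b−216) + (532b²−2660b+2128)
  3b³−69b²+282b−216 = ((3/532)b−27/266)(532b²−2660b+2128) + (0)
Last nonzero remainder: 532b²−2660b+2128. Dividing through by 532 gives the monic gcd b²−5b+4.
Cancel b²−5b+4 from numerator and denominator to get the reduced form.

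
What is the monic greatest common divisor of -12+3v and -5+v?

By polynomial division,
  3v-12 = (3)(v-5) + (3)
  v-5 = ((1/3)v-5/3)(3) + (0)
The last nonzero remainder is the constant 3, so the polynomials are coprime and gcd = 1.

1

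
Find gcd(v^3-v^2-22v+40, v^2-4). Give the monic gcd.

By polynomial division,
  v^3-v^2-22v+40 = (v-1)(v^2-4) + (-18v+36)
  v^2-4 = (-(1/18)v-1/9)(-18v+36) + (0)
Last nonzero remainder: -18v+36. Dividing through by -18 gives the monic gcd v-2.

v-2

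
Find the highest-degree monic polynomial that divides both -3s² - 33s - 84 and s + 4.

s + 4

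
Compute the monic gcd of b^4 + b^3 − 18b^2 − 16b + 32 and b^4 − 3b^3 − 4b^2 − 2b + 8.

Repeated division with remainder:
  b^4 + b^3 − 18b^2 − 16b + 32 = (b^4 − 3b^3 − 4b^2 − 2b + 8) + (4b^3 − 14b^2 − 14b + 24)
  b^4 − 3b^3 − 4b^2 − 2b + 8 = ((1/4)b + 1/8)(4b^3 − 14b^2 − 14b + 24) + ((5/4)b^2 − (25/4)b + 5)
  4b^3 − 14b^2 − 14b + 24 = ((16/5)b + 24/5)((5/4)b^2 − (25/4)b + 5) + (0)
Last nonzero remainder: (5/4)b^2 − (25/4)b + 5. Dividing through by 5/4 gives the monic gcd b^2 − 5b + 4.

b^2 − 5b + 4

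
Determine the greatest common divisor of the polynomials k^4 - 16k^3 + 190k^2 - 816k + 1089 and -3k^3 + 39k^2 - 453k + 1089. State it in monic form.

k^3 - 13k^2 + 151k - 363

Euclidean algorithm in ℚ[k]:
  k^4 - 16k^3 + 190k^2 - 816k + 1089 = (-(1/3)k + 1)(-3k^3 + 39k^2 - 453k + 1089) + (0)
Last nonzero remainder: -3k^3 + 39k^2 - 453k + 1089. Dividing through by -3 gives the monic gcd k^3 - 13k^2 + 151k - 363.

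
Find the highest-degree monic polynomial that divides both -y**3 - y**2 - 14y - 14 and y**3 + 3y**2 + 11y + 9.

y + 1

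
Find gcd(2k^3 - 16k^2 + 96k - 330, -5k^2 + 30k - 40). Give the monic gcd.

By polynomial division,
  2k^3 - 16k^2 + 96k - 330 = (-(2/5)k + 4/5)(-5k^2 + 30k - 40) + (56k - 298)
  -5k^2 + 30k - 40 = (-(5/56)k + 95/1568)(56k - 298) + (-17205/784)
  56k - 298 = (-(43904/17205)k + 233632/17205)(-17205/784) + (0)
The last nonzero remainder is the constant -17205/784, so the polynomials are coprime and gcd = 1.

1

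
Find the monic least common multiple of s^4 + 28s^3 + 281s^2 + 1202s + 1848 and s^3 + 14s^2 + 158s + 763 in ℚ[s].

Repeated division with remainder:
  s^4 + 28s^3 + 281s^2 + 1202s + 1848 = (s + 14)(s^3 + 14s^2 + 158s + 763) + (-73s^2 - 1773s - 8834)
  s^3 + 14s^2 + 158s + 763 = (-(1/73)s + 751/5329)(-73s^2 - 1773s - 8834) + ((1528623/5329)s + 10700361/5329)
  -73s^2 - 1773s - 8834 = (-(389017/1528623)s - 6725198/1528623)((1528623/5329)s + 10700361/5329) + (0)
Last nonzero remainder: (1528623/5329)s + 10700361/5329. Dividing through by 1528623/5329 gives the monic gcd s + 7.
Then lcm(f, g) = f·g / gcd(f, g); expanding and making the result monic gives the answer.

s^6 + 35s^5 + 586s^4 + 6221s^3 + 40891s^2 + 143954s + 201432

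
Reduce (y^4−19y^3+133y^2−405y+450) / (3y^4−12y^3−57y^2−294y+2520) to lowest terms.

(y^2−8y+15)/(3y^2+21y+84)

Apply the Euclidean algorithm:
  y^4−19y^3+133y^2−405y+450 = (1/3)(3y^4−12y^3−57y^2−294y+2520) + (−15y^3+152y^2−307y−390)
  3y^4−12y^3−57y^2−294y+2520 = (−(1/5)y−92/75)(−15y^3+152y^2−307y−390) + ((5104/75)y^2−(56144/75)y+10208/5)
  −15y^3+152y^2−307y−390 = (−(1125/5104)y−975/5104)((5104/75)y^2−(56144/75)y+10208/5) + (0)
Last nonzero remainder: (5104/75)y^2−(56144/75)y+10208/5. Dividing through by 5104/75 gives the monic gcd y^2−11y+30.
Cancel y^2−11y+30 from numerator and denominator to get the reduced form.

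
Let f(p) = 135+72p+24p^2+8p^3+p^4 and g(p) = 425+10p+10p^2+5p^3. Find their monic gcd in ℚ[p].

5+p

Repeated division with remainder:
  p^4+8p^3+24p^2+72p+135 = ((1/5)p+6/5)(5p^3+10p^2+10p+425) + (10p^2-25p-375)
  5p^3+10p^2+10p+425 = ((1/2)p+9/4)(10p^2-25p-375) + ((1015/4)p+5075/4)
  10p^2-25p-375 = ((8/203)p-60/203)((1015/4)p+5075/4) + (0)
Last nonzero remainder: (1015/4)p+5075/4. Dividing through by 1015/4 gives the monic gcd p+5.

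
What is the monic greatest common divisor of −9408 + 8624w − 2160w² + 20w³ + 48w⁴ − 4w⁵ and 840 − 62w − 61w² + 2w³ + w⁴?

Euclidean algorithm in ℚ[w]:
  −4w⁵ + 48w⁴ + 20w³ − 2160w² + 8624w − 9408 = (−4w + 56)(w⁴ + 2w³ − 61w² − 62w + 840) + (−336w³ + 1008w² + 15456w − 56448)
  w⁴ + 2w³ − 61w² − 62w + 840 = (−(1/336)w − 5/336)(−336w³ + 1008w² + 15456w − 56448) + (0)
Last nonzero remainder: −336w³ + 1008w² + 15456w − 56448. Dividing through by −336 gives the monic gcd w³ − 3w² − 46w + 168.

168 − 46w − 3w² + w³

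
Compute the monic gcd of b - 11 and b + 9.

1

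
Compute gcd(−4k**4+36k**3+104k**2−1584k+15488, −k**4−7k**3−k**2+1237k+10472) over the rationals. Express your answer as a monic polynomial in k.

k**2−3k−88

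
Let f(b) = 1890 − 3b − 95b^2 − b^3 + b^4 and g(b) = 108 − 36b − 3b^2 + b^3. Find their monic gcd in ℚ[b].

6 + b

Euclidean algorithm in ℚ[b]:
  b^4 − b^3 − 95b^2 − 3b + 1890 = (b + 2)(b^3 − 3b^2 − 36b + 108) + (−53b^2 − 39b + 1674)
  b^3 − 3b^2 − 36b + 108 = (−(1/53)b + 198/2809)(−53b^2 − 39b + 1674) + (−(4680/2809)b − 28080/2809)
  −53b^2 − 39b + 1674 = ((148877/4680)b − 87079/520)(−(4680/2809)b − 28080/2809) + (0)
Last nonzero remainder: −(4680/2809)b − 28080/2809. Dividing through by −4680/2809 gives the monic gcd b + 6.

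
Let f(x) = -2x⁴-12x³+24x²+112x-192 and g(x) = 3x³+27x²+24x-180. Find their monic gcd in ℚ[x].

x²+4x-12

By polynomial division,
  -2x⁴-12x³+24x²+112x-192 = (-(2/3)x+2)(3x³+27x²+24x-180) + (-14x²-56x+168)
  3x³+27x²+24x-180 = (-(3/14)x-15/14)(-14x²-56x+168) + (0)
Last nonzero remainder: -14x²-56x+168. Dividing through by -14 gives the monic gcd x²+4x-12.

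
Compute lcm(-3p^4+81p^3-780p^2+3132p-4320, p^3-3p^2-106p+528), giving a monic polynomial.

p^5-16p^4-37p^3+1816p^2-10044p+15840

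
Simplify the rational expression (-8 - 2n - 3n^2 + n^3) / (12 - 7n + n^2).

Apply the Euclidean algorithm:
  n^3 - 3n^2 - 2n - 8 = (n + 4)(n^2 - 7n + 12) + (14n - 56)
  n^2 - 7n + 12 = ((1/14)n - 3/14)(14n - 56) + (0)
Last nonzero remainder: 14n - 56. Dividing through by 14 gives the monic gcd n - 4.
Cancel n - 4 from numerator and denominator to get the reduced form.

(2 + n + n^2)/(-3 + n)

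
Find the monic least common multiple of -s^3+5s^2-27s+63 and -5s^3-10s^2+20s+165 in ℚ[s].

Repeated division with remainder:
  -s^3+5s^2-27s+63 = (1/5)(-5s^3-10s^2+20s+165) + (7s^2-31s+30)
  -5s^3-10s^2+20s+165 = (-(5/7)s-225/49)(7s^2-31s+30) + (-(4945/49)s+14835/49)
  7s^2-31s+30 = (-(343/4945)s+98/989)(-(4945/49)s+14835/49) + (0)
Last nonzero remainder: -(4945/49)s+14835/49. Dividing through by -4945/49 gives the monic gcd s-3.
Then lcm(f, g) = f·g / gcd(f, g); expanding and making the result monic gives the answer.

s^5+13s^3+17s^2-18s-693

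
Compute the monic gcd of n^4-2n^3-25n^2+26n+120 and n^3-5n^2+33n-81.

Repeated division with remainder:
  n^4-2n^3-25n^2+26n+120 = (n+3)(n^3-5n^2+33n-81) + (-43n^2+8n+363)
  n^3-5n^2+33n-81 = (-(1/43)n+207/1849)(-43n^2+8n+363) + ((74970/1849)n-224910/1849)
  -43n^2+8n+363 = (-(79507/74970)n-223729/74970)((74970/1849)n-224910/1849) + (0)
Last nonzero remainder: (74970/1849)n-224910/1849. Dividing through by 74970/1849 gives the monic gcd n-3.

n-3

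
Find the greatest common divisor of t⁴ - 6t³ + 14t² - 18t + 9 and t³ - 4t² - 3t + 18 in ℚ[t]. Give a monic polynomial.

Apply the Euclidean algorithm:
  t⁴ - 6t³ + 14t² - 18t + 9 = (t - 2)(t³ - 4t² - 3t + 18) + (9t² - 42t + 45)
  t³ - 4t² - 3t + 18 = ((1/9)t + 2/27)(9t² - 42t + 45) + (-(44/9)t + 44/3)
  9t² - 42t + 45 = (-(81/44)t + 135/44)(-(44/9)t + 44/3) + (0)
Last nonzero remainder: -(44/9)t + 44/3. Dividing through by -44/9 gives the monic gcd t - 3.

t - 3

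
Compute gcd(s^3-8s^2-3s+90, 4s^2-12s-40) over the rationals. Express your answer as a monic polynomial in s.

s-5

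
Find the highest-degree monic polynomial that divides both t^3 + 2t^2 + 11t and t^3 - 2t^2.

By polynomial division,
  t^3 + 2t^2 + 11t = (t^3 - 2t^2) + (4t^2 + 11t)
  t^3 - 2t^2 = ((1/4)t - 19/16)(4t^2 + 11t) + ((209/16)t)
  4t^2 + 11t = ((64/209)t + 16/19)((209/16)t) + (0)
Last nonzero remainder: (209/16)t. Dividing through by 209/16 gives the monic gcd t.

t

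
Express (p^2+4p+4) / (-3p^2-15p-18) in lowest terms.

Euclidean algorithm in ℚ[p]:
  p^2+4p+4 = (-1/3)(-3p^2-15p-18) + (-p-2)
  -3p^2-15p-18 = (3p+9)(-p-2) + (0)
Last nonzero remainder: -p-2. Dividing through by -1 gives the monic gcd p+2.
Cancel p+2 from numerator and denominator to get the reduced form.

(-p-2)/(3p+9)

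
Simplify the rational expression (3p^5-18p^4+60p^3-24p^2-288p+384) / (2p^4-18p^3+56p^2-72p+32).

(3p^3-6p^2+24p+96)/(2p^2-10p+8)

Euclidean algorithm in ℚ[p]:
  3p^5-18p^4+60p^3-24p^2-288p+384 = ((3/2)p+9/2)(2p^4-18p^3+56p^2-72p+32) + (57p^3-168p^2-12p+240)
  2p^4-18p^3+56p^2-72p+32 = ((2/57)p-230/1083)(57p^3-168p^2-12p+240) + ((7488/361)p^2-(29952/361)p+29952/361)
  57p^3-168p^2-12p+240 = ((6859/2496)p+1805/624)((7488/361)p^2-(29952/361)p+29952/361) + (0)
Last nonzero remainder: (7488/361)p^2-(29952/361)p+29952/361. Dividing through by 7488/361 gives the monic gcd p^2-4p+4.
Cancel p^2-4p+4 from numerator and denominator to get the reduced form.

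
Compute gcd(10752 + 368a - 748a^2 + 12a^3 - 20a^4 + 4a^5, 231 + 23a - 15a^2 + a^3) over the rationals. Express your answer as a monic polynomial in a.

-21 - 4a + a^2

Euclidean algorithm in ℚ[a]:
  4a^5 - 20a^4 + 12a^3 - 748a^2 + 368a + 10752 = (4a^2 + 40a + 520)(a^3 - 15a^2 + 23a + 231) + (5208a^2 - 20832a - 109368)
  a^3 - 15a^2 + 23a + 231 = ((1/5208)a - 11/5208)(5208a^2 - 20832a - 109368) + (0)
Last nonzero remainder: 5208a^2 - 20832a - 109368. Dividing through by 5208 gives the monic gcd a^2 - 4a - 21.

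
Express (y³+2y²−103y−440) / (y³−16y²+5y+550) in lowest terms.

(y+8)/(y−10)

Euclidean algorithm in ℚ[y]:
  y³+2y²−103y−440 = (y³−16y²+5y+550) + (18y²−108y−990)
  y³−16y²+5y+550 = ((1/18)y−5/9)(18y²−108y−990) + (0)
Last nonzero remainder: 18y²−108y−990. Dividing through by 18 gives the monic gcd y²−6y−55.
Cancel y²−6y−55 from numerator and denominator to get the reduced form.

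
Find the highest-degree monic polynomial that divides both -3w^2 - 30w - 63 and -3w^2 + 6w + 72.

1

Apply the Euclidean algorithm:
  -3w^2 - 30w - 63 = (-3w^2 + 6w + 72) + (-36w - 135)
  -3w^2 + 6w + 72 = ((1/12)w - 23/48)(-36w - 135) + (117/16)
  -36w - 135 = (-(64/13)w - 240/13)(117/16) + (0)
The last nonzero remainder is the constant 117/16, so the polynomials are coprime and gcd = 1.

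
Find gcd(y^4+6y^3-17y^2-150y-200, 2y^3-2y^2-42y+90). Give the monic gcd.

y+5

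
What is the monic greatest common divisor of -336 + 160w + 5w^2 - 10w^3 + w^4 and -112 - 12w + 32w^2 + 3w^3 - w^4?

-28 - 3w + w^2

Repeated division with remainder:
  w^4 - 10w^3 + 5w^2 + 160w - 336 = (-1)(-w^4 + 3w^3 + 32w^2 - 12w - 112) + (-7w^3 + 37w^2 + 148w - 448)
  -w^4 + 3w^3 + 32w^2 - 12w - 112 = ((1/7)w + 16/49)(-7w^3 + 37w^2 + 148w - 448) + (-(60/49)w^2 + (180/49)w + 240/7)
  -7w^3 + 37w^2 + 148w - 448 = ((343/60)w - 196/15)(-(60/49)w^2 + (180/49)w + 240/7) + (0)
Last nonzero remainder: -(60/49)w^2 + (180/49)w + 240/7. Dividing through by -60/49 gives the monic gcd w^2 - 3w - 28.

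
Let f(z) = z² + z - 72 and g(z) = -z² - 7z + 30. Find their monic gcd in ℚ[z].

1

Repeated division with remainder:
  z² + z - 72 = (-1)(-z² - 7z + 30) + (-6z - 42)
  -z² - 7z + 30 = ((1/6)z)(-6z - 42) + (30)
  -6z - 42 = (-(1/5)z - 7/5)(30) + (0)
The last nonzero remainder is the constant 30, so the polynomials are coprime and gcd = 1.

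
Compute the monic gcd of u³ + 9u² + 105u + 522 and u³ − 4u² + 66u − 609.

u² + 3u + 87

Repeated division with remainder:
  u³ + 9u² + 105u + 522 = (u³ − 4u² + 66u − 609) + (13u² + 39u + 1131)
  u³ − 4u² + 66u − 609 = ((1/13)u − 7/13)(13u² + 39u + 1131) + (0)
Last nonzero remainder: 13u² + 39u + 1131. Dividing through by 13 gives the monic gcd u² + 3u + 87.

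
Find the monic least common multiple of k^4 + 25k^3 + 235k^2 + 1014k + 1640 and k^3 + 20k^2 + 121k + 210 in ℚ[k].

k^6 + 35k^5 + 506k^4 + 3889k^3 + 16715k^2 + 37694k + 34440

Euclidean algorithm in ℚ[k]:
  k^4 + 25k^3 + 235k^2 + 1014k + 1640 = (k + 5)(k^3 + 20k^2 + 121k + 210) + (14k^2 + 199k + 590)
  k^3 + 20k^2 + 121k + 210 = ((1/14)k + 81/196)(14k^2 + 199k + 590) + (-(663/196)k - 3315/98)
  14k^2 + 199k + 590 = (-(2744/663)k - 11564/663)(-(663/196)k - 3315/98) + (0)
Last nonzero remainder: -(663/196)k - 3315/98. Dividing through by -663/196 gives the monic gcd k + 10.
Then lcm(f, g) = f·g / gcd(f, g); expanding and making the result monic gives the answer.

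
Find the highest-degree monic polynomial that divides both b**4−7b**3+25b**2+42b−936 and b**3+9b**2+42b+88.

Euclidean algorithm in ℚ[b]:
  b**4−7b**3+25b**2+42b−936 = (b−16)(b**3+9b**2+42b+88) + (127b**2+626b+472)
  b**3+9b**2+42b+88 = ((1/127)b+517/16129)(127b**2+626b+472) + ((293832/16129)b+1175328/16129)
  127b**2+626b+472 = ((2048383/293832)b+951611/146916)((293832/16129)b+1175328/16129) + (0)
Last nonzero remainder: (293832/16129)b+1175328/16129. Dividing through by 293832/16129 gives the monic gcd b+4.

b+4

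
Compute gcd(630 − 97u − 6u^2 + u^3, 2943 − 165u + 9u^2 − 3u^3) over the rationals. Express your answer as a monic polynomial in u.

−9 + u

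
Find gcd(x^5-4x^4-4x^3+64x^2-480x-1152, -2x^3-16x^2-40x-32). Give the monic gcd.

x^2+6x+8

Euclidean algorithm in ℚ[x]:
  x^5-4x^4-4x^3+64x^2-480x-1152 = (-(1/2)x^2+6x-36)(-2x^3-16x^2-40x-32) + (-288x^2-1728x-2304)
  -2x^3-16x^2-40x-32 = ((1/144)x+1/72)(-288x^2-1728x-2304) + (0)
Last nonzero remainder: -288x^2-1728x-2304. Dividing through by -288 gives the monic gcd x^2+6x+8.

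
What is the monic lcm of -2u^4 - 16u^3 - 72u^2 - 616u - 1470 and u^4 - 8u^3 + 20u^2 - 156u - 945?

Euclidean algorithm in ℚ[u]:
  -2u^4 - 16u^3 - 72u^2 - 616u - 1470 = (-2)(u^4 - 8u^3 + 20u^2 - 156u - 945) + (-32u^3 - 32u^2 - 928u - 3360)
  u^4 - 8u^3 + 20u^2 - 156u - 945 = (-(1/32)u + 9/32)(-32u^3 - 32u^2 - 928u - 3360) + (0)
Last nonzero remainder: -32u^3 - 32u^2 - 928u - 3360. Dividing through by -32 gives the monic gcd u^3 + u^2 + 29u + 105.
Then lcm(f, g) = f·g / gcd(f, g); expanding and making the result monic gives the answer.

u^5 - u^4 - 36u^3 - 16u^2 - 2037u - 6615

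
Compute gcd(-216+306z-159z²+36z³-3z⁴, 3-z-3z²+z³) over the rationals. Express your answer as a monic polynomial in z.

Apply the Euclidean algorithm:
  -3z⁴+36z³-159z²+306z-216 = (-3z+27)(z³-3z²-z+3) + (-81z²+342z-297)
  z³-3z²-z+3 = (-(1/81)z-11/729)(-81z²+342z-297) + ((40/81)z-40/27)
  -81z²+342z-297 = (-(6561/40)z+8019/40)((40/81)z-40/27) + (0)
Last nonzero remainder: (40/81)z-40/27. Dividing through by 40/81 gives the monic gcd z-3.

-3+z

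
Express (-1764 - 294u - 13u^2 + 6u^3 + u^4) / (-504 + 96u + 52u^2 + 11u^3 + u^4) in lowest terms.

By polynomial division,
  u^4 + 6u^3 - 13u^2 - 294u - 1764 = (u^4 + 11u^3 + 52u^2 + 96u - 504) + (-5u^3 - 65u^2 - 390u - 1260)
  u^4 + 11u^3 + 52u^2 + 96u - 504 = (-(1/5)u + 2/5)(-5u^3 - 65u^2 - 390u - 1260) + (0)
Last nonzero remainder: -5u^3 - 65u^2 - 390u - 1260. Dividing through by -5 gives the monic gcd u^3 + 13u^2 + 78u + 252.
Cancel u^3 + 13u^2 + 78u + 252 from numerator and denominator to get the reduced form.

(-7 + u)/(-2 + u)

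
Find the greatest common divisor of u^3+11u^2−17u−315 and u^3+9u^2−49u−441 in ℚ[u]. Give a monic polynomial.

Euclidean algorithm in ℚ[u]:
  u^3+11u^2−17u−315 = (u^3+9u^2−49u−441) + (2u^2+32u+126)
  u^3+9u^2−49u−441 = ((1/2)u−7/2)(2u^2+32u+126) + (0)
Last nonzero remainder: 2u^2+32u+126. Dividing through by 2 gives the monic gcd u^2+16u+63.

u^2+16u+63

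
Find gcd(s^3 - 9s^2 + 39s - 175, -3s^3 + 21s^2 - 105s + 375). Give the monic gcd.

Euclidean algorithm in ℚ[s]:
  s^3 - 9s^2 + 39s - 175 = (-1/3)(-3s^3 + 21s^2 - 105s + 375) + (-2s^2 + 4s - 50)
  -3s^3 + 21s^2 - 105s + 375 = ((3/2)s - 15/2)(-2s^2 + 4s - 50) + (0)
Last nonzero remainder: -2s^2 + 4s - 50. Dividing through by -2 gives the monic gcd s^2 - 2s + 25.

s^2 - 2s + 25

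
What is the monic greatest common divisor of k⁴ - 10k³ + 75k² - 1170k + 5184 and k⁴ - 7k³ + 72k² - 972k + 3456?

Apply the Euclidean algorithm:
  k⁴ - 10k³ + 75k² - 1170k + 5184 = (k⁴ - 7k³ + 72k² - 972k + 3456) + (-3k³ + 3k² - 198k + 1728)
  k⁴ - 7k³ + 72k² - 972k + 3456 = (-(1/3)k + 2)(-3k³ + 3k² - 198k + 1728) + (0)
Last nonzero remainder: -3k³ + 3k² - 198k + 1728. Dividing through by -3 gives the monic gcd k³ - k² + 66k - 576.

k³ - k² + 66k - 576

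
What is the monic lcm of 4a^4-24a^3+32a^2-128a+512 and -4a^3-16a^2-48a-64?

By polynomial division,
  4a^4-24a^3+32a^2-128a+512 = (-a+10)(-4a^3-16a^2-48a-64) + (144a^2+288a+1152)
  -4a^3-16a^2-48a-64 = (-(1/36)a-1/18)(144a^2+288a+1152) + (0)
Last nonzero remainder: 144a^2+288a+1152. Dividing through by 144 gives the monic gcd a^2+2a+8.
Then lcm(f, g) = f·g / gcd(f, g); expanding and making the result monic gives the answer.

a^5-4a^4-4a^3-16a^2+64a+256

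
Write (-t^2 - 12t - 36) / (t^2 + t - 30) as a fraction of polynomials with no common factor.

(-t - 6)/(t - 5)

Euclidean algorithm in ℚ[t]:
  -t^2 - 12t - 36 = (-1)(t^2 + t - 30) + (-11t - 66)
  t^2 + t - 30 = (-(1/11)t + 5/11)(-11t - 66) + (0)
Last nonzero remainder: -11t - 66. Dividing through by -11 gives the monic gcd t + 6.
Cancel t + 6 from numerator and denominator to get the reduced form.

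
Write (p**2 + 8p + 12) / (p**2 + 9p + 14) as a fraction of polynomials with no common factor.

(p + 6)/(p + 7)

By polynomial division,
  p**2 + 8p + 12 = (p**2 + 9p + 14) + (-p - 2)
  p**2 + 9p + 14 = (-p - 7)(-p - 2) + (0)
Last nonzero remainder: -p - 2. Dividing through by -1 gives the monic gcd p + 2.
Cancel p + 2 from numerator and denominator to get the reduced form.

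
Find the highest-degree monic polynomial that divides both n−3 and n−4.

Repeated division with remainder:
  n−3 = (n−4) + (1)
  n−4 = (n−4)(1) + (0)
The last nonzero remainder is the constant 1, so the polynomials are coprime and gcd = 1.

1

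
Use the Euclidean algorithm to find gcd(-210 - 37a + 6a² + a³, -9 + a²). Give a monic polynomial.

Repeated division with remainder:
  a³ + 6a² - 37a - 210 = (a + 6)(a² - 9) + (-28a - 156)
  a² - 9 = (-(1/28)a + 39/196)(-28a - 156) + (1080/49)
  -28a - 156 = (-(343/270)a - 637/90)(1080/49) + (0)
The last nonzero remainder is the constant 1080/49, so the polynomials are coprime and gcd = 1.

1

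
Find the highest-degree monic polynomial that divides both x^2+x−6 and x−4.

Repeated division with remainder:
  x^2+x−6 = (x+5)(x−4) + (14)
  x−4 = ((1/14)x−2/7)(14) + (0)
The last nonzero remainder is the constant 14, so the polynomials are coprime and gcd = 1.

1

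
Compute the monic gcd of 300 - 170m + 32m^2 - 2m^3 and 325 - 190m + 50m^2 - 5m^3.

-5 + m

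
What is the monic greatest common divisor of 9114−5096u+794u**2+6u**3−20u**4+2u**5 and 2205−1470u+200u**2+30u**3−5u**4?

By polynomial division,
  2u**5−20u**4+6u**3+794u**2−5096u+9114 = (−(2/5)u+8/5)(−5u**4+30u**3+200u**2−1470u+2205) + (38u**3−114u**2−1862u+5586)
  −5u**4+30u**3+200u**2−1470u+2205 = (−(5/38)u+15/38)(38u**3−114u**2−1862u+5586) + (0)
Last nonzero remainder: 38u**3−114u**2−1862u+5586. Dividing through by 38 gives the monic gcd u**3−3u**2−49u+147.

147−49u−3u**2+u**3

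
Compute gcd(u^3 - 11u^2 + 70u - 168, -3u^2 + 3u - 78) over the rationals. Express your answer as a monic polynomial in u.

Repeated division with remainder:
  u^3 - 11u^2 + 70u - 168 = (-(1/3)u + 10/3)(-3u^2 + 3u - 78) + (34u + 92)
  -3u^2 + 3u - 78 = (-(3/34)u + 189/578)(34u + 92) + (-31236/289)
  34u + 92 = (-(4913/15618)u - 6647/7809)(-31236/289) + (0)
The last nonzero remainder is the constant -31236/289, so the polynomials are coprime and gcd = 1.

1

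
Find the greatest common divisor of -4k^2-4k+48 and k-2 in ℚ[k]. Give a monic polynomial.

Repeated division with remainder:
  -4k^2-4k+48 = (-4k-12)(k-2) + (24)
  k-2 = ((1/24)k-1/12)(24) + (0)
The last nonzero remainder is the constant 24, so the polynomials are coprime and gcd = 1.

1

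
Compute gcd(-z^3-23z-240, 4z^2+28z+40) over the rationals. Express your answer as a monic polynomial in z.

z+5

Apply the Euclidean algorithm:
  -z^3-23z-240 = (-(1/4)z+7/4)(4z^2+28z+40) + (-62z-310)
  4z^2+28z+40 = (-(2/31)z-4/31)(-62z-310) + (0)
Last nonzero remainder: -62z-310. Dividing through by -62 gives the monic gcd z+5.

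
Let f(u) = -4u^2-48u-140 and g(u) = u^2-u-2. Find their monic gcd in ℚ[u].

Apply the Euclidean algorithm:
  -4u^2-48u-140 = (-4)(u^2-u-2) + (-52u-148)
  u^2-u-2 = (-(1/52)u+25/338)(-52u-148) + (1512/169)
  -52u-148 = (-(2197/378)u-6253/378)(1512/169) + (0)
The last nonzero remainder is the constant 1512/169, so the polynomials are coprime and gcd = 1.

1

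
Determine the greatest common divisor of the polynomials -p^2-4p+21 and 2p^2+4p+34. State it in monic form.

Repeated division with remainder:
  -p^2-4p+21 = (-1/2)(2p^2+4p+34) + (-2p+38)
  2p^2+4p+34 = (-p-21)(-2p+38) + (832)
  -2p+38 = (-(1/416)p+19/416)(832) + (0)
The last nonzero remainder is the constant 832, so the polynomials are coprime and gcd = 1.

1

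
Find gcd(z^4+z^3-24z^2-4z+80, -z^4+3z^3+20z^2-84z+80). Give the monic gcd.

Euclidean algorithm in ℚ[z]:
  z^4+z^3-24z^2-4z+80 = (-1)(-z^4+3z^3+20z^2-84z+80) + (4z^3-4z^2-88z+160)
  -z^4+3z^3+20z^2-84z+80 = (-(1/4)z+1/2)(4z^3-4z^2-88z+160) + (0)
Last nonzero remainder: 4z^3-4z^2-88z+160. Dividing through by 4 gives the monic gcd z^3-z^2-22z+40.

z^3-z^2-22z+40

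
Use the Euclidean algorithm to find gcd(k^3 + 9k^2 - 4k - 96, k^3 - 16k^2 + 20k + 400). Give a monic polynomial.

Apply the Euclidean algorithm:
  k^3 + 9k^2 - 4k - 96 = (k^3 - 16k^2 + 20k + 400) + (25k^2 - 24k - 496)
  k^3 - 16k^2 + 20k + 400 = ((1/25)k - 376/625)(25k^2 - 24k - 496) + ((15876/625)k + 63504/625)
  25k^2 - 24k - 496 = ((15625/15876)k - 19375/3969)((15876/625)k + 63504/625) + (0)
Last nonzero remainder: (15876/625)k + 63504/625. Dividing through by 15876/625 gives the monic gcd k + 4.

k + 4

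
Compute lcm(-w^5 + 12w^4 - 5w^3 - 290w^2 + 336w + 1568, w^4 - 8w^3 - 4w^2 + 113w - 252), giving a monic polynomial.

Repeated division with remainder:
  -w^5 + 12w^4 - 5w^3 - 290w^2 + 336w + 1568 = (-w + 4)(w^4 - 8w^3 - 4w^2 + 113w - 252) + (23w^3 - 161w^2 - 368w + 2576)
  w^4 - 8w^3 - 4w^2 + 113w - 252 = ((1/23)w - 1/23)(23w^3 - 161w^2 - 368w + 2576) + (5w^2 - 15w - 140)
  23w^3 - 161w^2 - 368w + 2576 = ((23/5)w - 92/5)(5w^2 - 15w - 140) + (0)
Last nonzero remainder: 5w^2 - 15w - 140. Dividing through by 5 gives the monic gcd w^2 - 3w - 28.
Then lcm(f, g) = f·g / gcd(f, g); expanding and making the result monic gives the answer.

w^7 - 17w^6 + 74w^5 + 157w^4 - 1741w^3 + 2722w^2 + 4816w - 14112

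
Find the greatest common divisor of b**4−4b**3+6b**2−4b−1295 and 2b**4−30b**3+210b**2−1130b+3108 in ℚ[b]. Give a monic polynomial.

b**3−9b**2+51b−259

Apply the Euclidean algorithm:
  b**4−4b**3+6b**2−4b−1295 = (1/2)(2b**4−30b**3+210b**2−1130b+3108) + (11b**3−99b**2+561b−2849)
  2b**4−30b**3+210b**2−1130b+3108 = ((2/11)b−12/11)(11b**3−99b**2+561b−2849) + (0)
Last nonzero remainder: 11b**3−99b**2+561b−2849. Dividing through by 11 gives the monic gcd b**3−9b**2+51b−259.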